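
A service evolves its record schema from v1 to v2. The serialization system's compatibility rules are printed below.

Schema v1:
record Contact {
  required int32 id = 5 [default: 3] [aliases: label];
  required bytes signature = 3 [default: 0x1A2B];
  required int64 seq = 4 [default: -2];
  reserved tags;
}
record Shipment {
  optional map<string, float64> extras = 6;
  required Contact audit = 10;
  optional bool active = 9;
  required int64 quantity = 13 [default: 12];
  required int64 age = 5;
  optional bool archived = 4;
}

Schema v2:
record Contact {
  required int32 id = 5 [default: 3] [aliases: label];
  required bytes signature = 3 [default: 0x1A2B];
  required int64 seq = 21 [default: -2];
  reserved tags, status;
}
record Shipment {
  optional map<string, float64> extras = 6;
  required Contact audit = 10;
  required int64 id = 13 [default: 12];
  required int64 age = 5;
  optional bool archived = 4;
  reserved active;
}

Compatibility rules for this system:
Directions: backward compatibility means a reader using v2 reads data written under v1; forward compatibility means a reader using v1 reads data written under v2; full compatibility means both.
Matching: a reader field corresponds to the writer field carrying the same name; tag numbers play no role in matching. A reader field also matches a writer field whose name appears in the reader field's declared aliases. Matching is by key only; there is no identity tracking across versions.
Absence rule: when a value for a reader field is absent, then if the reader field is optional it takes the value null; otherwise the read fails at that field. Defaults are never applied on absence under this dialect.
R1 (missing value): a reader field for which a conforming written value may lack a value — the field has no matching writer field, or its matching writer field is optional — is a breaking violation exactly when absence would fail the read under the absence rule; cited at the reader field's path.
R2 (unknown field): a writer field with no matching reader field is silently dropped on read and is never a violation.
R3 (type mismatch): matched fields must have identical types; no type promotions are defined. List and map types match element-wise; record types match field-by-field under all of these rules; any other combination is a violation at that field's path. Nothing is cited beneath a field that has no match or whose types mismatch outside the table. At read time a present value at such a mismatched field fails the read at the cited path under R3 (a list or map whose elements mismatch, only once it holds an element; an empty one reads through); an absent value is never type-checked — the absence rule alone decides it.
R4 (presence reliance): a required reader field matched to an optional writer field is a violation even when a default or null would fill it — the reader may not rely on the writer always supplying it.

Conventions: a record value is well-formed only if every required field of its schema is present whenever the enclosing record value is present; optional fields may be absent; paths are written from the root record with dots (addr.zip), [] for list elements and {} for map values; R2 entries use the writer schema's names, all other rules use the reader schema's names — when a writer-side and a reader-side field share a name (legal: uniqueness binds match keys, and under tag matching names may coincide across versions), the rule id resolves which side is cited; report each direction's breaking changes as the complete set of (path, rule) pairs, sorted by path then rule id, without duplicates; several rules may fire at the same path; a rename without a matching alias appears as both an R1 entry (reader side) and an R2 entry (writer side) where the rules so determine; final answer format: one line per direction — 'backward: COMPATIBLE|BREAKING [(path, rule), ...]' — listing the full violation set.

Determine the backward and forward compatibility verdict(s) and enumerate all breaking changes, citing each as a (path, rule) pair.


backward: BREAKING [(id, R1)]; forward: BREAKING [(quantity, R1)]

arrows below run writer -> reader for Shipment
checking backward for Shipment: reader v2 against writer v1:
  extras <- extras (map<string, float64> -> map<string, float64>, writer optional)
  audit <- audit (Contact -> Contact, writer required)
  id: no writer match
  age <- age (int64 -> int64, writer required)
  archived <- archived (bool -> bool, writer optional)
  writer field active has no reader counterpart
  writer field quantity has no reader counterpart
  audit.id <- audit.id (int32 -> int32, writer required)
  audit.signature <- audit.signature (bytes -> bytes, writer required)
  audit.seq <- audit.seq (int64 -> int64, writer required)
  breaking: (id, R1)
  => backward verdict for Shipment: BREAKING, 1 violation(s)
checking forward for Shipment: reader v1 against writer v2:
  extras <- extras (map<string, float64> -> map<string, float64>, writer optional)
  audit <- audit (Contact -> Contact, writer required)
  active: no writer match
  quantity: no writer match
  age <- age (int64 -> int64, writer required)
  archived <- archived (bool -> bool, writer optional)
  writer field id has no reader counterpart
  audit.id <- audit.id (int32 -> int32, writer required)
  audit.signature <- audit.signature (bytes -> bytes, writer required)
  audit.seq <- audit.seq (int64 -> int64, writer required)
  breaking: (quantity, R1)
  => forward verdict for Shipment: BREAKING, 1 violation(s)


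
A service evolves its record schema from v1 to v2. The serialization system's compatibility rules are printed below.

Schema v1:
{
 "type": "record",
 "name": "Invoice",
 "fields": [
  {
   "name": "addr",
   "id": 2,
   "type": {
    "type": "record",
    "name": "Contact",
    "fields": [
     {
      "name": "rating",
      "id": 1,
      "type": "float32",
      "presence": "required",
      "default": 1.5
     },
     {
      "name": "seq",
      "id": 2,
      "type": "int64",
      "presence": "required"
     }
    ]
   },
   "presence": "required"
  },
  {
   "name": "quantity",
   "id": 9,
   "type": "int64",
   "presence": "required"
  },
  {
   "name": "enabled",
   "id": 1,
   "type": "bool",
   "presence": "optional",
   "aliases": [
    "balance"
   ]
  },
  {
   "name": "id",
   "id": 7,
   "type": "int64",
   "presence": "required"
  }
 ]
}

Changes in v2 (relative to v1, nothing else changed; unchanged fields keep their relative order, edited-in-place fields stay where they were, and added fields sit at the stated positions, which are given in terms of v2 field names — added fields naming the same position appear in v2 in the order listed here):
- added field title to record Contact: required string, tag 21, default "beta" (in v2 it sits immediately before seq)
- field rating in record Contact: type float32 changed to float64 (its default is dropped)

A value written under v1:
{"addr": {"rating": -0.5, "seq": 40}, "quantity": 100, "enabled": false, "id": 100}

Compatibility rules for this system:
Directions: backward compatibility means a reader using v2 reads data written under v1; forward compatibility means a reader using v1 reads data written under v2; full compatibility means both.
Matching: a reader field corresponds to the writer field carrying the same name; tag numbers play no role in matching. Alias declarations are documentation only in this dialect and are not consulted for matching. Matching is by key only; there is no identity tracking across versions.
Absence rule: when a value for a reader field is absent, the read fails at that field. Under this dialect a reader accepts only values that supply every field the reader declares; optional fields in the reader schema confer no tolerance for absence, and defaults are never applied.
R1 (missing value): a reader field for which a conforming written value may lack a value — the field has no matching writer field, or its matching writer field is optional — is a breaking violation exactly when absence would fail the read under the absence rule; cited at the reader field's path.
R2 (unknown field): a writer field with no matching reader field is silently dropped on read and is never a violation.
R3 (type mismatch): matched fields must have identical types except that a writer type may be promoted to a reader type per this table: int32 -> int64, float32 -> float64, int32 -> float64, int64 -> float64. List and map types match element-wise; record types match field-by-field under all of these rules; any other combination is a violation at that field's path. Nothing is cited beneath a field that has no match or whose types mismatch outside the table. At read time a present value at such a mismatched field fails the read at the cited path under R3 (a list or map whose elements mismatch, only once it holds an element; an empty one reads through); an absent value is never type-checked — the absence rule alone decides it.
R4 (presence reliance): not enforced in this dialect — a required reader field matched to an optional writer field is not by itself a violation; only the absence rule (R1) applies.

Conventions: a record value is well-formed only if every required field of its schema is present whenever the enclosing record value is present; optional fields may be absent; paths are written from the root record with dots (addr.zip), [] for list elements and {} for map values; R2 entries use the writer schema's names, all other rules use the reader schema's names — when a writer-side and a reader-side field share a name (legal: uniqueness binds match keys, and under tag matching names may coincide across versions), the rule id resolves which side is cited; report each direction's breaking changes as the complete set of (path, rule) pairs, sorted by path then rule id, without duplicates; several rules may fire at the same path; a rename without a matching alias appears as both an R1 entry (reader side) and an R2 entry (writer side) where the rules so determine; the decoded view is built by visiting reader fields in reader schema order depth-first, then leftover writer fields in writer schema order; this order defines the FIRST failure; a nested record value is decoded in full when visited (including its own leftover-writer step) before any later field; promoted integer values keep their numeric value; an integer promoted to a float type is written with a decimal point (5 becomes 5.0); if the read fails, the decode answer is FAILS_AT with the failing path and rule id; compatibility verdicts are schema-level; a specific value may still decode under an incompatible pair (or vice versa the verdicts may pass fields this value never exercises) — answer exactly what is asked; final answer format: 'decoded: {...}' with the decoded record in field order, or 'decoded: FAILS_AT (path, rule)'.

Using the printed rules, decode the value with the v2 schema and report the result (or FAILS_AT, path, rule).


each type pair in Invoice: writer, then reader
decode (reader v2):
  addr.rating := -0.5 (float32 -> float64)
  read fails at addr.title under R1 (no fill)
  => FAILS_AT (addr.title, R1)
the other Invoice changes do not affect what is asked:
  field rating in record Contact: type float32 changed to float64 (its default is dropped) -> a verdict-level change on Invoice — the shown value reads the same

decoded: FAILS_AT (addr.title, R1)


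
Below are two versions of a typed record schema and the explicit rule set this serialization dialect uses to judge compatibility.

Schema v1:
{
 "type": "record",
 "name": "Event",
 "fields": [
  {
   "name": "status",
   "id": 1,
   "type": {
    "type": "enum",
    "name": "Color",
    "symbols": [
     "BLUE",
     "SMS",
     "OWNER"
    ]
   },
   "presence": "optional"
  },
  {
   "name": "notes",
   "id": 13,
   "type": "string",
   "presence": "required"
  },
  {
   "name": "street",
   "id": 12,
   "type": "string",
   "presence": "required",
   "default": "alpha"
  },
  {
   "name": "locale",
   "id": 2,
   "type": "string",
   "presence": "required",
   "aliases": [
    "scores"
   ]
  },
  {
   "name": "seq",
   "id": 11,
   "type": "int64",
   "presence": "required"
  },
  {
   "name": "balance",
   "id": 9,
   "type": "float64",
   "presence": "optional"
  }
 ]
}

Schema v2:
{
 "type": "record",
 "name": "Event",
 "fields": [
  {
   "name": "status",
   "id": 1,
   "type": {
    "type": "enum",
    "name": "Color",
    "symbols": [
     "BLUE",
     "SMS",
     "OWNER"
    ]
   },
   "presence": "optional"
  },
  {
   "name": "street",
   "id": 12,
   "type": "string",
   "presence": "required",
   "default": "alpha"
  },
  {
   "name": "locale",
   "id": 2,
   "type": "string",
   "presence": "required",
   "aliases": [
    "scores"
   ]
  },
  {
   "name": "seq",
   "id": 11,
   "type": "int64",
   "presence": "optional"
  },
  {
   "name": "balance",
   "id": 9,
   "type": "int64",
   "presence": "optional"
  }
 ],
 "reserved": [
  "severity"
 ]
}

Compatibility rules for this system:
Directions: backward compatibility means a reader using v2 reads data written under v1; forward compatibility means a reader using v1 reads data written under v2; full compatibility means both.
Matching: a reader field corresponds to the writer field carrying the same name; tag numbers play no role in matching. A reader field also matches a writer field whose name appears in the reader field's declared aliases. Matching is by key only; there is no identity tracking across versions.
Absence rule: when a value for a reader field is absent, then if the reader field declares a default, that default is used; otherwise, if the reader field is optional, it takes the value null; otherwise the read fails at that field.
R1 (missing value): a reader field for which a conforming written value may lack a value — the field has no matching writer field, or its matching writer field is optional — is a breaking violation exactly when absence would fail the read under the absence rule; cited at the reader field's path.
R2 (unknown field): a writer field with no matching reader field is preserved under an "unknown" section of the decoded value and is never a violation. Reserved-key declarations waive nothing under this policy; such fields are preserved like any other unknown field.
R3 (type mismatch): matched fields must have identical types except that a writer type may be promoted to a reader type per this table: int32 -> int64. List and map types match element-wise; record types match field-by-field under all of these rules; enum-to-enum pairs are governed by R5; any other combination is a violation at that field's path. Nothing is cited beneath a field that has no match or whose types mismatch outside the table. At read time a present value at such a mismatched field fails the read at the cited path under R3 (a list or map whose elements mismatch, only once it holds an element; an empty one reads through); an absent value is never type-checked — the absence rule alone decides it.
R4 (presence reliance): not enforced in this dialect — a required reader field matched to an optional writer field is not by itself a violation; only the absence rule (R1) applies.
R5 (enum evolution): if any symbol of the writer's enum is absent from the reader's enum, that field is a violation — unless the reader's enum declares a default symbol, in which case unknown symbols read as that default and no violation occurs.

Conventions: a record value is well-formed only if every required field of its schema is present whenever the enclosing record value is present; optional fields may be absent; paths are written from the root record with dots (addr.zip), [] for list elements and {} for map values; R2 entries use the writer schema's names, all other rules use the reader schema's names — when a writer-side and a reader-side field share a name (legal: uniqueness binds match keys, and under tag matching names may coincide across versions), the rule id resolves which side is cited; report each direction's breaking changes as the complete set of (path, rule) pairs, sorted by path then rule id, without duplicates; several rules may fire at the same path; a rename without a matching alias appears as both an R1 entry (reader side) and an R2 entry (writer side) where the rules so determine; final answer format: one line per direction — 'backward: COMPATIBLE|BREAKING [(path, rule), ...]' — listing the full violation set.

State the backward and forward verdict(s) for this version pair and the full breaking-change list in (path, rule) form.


backward: BREAKING [(balance, R3)]; forward: BREAKING [(balance, R3), (notes, R1), (seq, R1)]

the writer's type comes first in each Event pair
backward for Event (reader v2, writer v1):
  Color -> Color, writer optional: status aligns to status
  string -> string, writer required: street aligns to street
  string -> string, writer required: locale aligns to locale
  int64 -> int64, writer required: seq aligns to seq
  float64 -> int64, writer optional: balance aligns to balance
  writer field notes has no reader counterpart
  violation R3 at balance
  backward on Event therefore BREAKING (1)
forward for Event (reader v1, writer v2):
  Color -> Color, writer optional: status aligns to status
  no writer field matches reader notes
  string -> string, writer required: street aligns to street
  string -> string, writer required: locale aligns to locale
  int64 -> int64, writer optional: seq aligns to seq
  int64 -> float64, writer optional: balance aligns to balance
  violation R3 at balance
  violation R1 at notes
  violation R1 at seq
  forward on Event therefore BREAKING (3)


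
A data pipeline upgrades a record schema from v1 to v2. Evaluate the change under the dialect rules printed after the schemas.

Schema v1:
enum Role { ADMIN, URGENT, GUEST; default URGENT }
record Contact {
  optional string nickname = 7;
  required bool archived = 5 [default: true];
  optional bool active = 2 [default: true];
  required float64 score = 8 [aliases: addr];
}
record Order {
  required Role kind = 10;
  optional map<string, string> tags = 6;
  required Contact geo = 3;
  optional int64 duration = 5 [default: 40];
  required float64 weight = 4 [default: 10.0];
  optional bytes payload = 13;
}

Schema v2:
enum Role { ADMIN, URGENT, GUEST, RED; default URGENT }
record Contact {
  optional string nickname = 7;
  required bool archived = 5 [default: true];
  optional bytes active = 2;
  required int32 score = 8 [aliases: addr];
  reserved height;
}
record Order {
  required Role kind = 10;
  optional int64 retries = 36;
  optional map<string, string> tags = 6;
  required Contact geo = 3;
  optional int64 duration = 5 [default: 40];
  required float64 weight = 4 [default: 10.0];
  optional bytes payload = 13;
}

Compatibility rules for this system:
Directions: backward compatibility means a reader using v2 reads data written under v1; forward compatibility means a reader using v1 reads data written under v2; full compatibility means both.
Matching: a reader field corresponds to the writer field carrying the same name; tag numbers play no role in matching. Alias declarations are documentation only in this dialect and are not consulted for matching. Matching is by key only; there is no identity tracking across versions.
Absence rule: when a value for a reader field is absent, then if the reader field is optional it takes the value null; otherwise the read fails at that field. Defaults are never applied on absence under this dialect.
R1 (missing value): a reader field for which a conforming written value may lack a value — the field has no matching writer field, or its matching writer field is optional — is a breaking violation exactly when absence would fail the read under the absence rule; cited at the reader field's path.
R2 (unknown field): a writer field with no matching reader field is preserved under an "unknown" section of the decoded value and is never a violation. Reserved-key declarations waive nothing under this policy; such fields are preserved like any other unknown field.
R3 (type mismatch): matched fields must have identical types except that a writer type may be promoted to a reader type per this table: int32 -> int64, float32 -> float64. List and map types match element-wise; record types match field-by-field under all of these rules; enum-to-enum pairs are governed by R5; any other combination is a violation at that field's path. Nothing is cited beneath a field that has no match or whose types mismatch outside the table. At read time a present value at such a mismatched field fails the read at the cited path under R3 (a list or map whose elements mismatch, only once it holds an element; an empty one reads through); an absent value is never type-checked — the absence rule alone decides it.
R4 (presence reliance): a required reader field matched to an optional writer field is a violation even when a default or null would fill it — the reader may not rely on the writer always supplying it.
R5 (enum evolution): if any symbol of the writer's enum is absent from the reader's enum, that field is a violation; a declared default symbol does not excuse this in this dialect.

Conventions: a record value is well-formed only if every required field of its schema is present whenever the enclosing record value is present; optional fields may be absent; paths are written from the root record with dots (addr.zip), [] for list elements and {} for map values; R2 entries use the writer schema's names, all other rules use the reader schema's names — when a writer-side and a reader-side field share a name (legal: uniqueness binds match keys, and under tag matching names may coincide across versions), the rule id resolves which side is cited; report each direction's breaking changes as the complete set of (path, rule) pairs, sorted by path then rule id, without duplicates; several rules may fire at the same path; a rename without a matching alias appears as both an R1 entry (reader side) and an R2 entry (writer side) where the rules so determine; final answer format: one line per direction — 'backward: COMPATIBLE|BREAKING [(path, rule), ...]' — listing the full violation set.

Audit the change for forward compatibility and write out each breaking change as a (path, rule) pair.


forward: BREAKING [(geo.active, R3), (geo.score, R3), (kind, R5)]

each type pair in Order: writer, then reader
checking forward for Order: reader v1 against writer v2:
  kind: Role -> Role, writer required; from kind
  tags: map<string, string> -> map<string, string>, writer optional; from tags
  geo: Contact -> Contact, writer required; from geo
  duration: int64 -> int64, writer optional; from duration
  weight: float64 -> float64, writer required; from weight
  payload: bytes -> bytes, writer optional; from payload
  writer field retries has no reader counterpart
  geo.nickname: string -> string, writer optional; from geo.nickname
  geo.archived: bool -> bool, writer required; from geo.archived
  geo.active: bytes -> bool, writer optional; from geo.active
  geo.score: int32 -> float64, writer required; from geo.score
  R3 fires at geo.active
  R3 fires at geo.score
  R5 fires at kind
  => 3 violation(s): forward is BREAKING for Order
ruling out the remaining Order differences:
  added field retries to record Order: optional int64, tag 36 (in v2 it sits immediately before tags) -> no rule fires on it in Order's dialect; the asked verdict holds


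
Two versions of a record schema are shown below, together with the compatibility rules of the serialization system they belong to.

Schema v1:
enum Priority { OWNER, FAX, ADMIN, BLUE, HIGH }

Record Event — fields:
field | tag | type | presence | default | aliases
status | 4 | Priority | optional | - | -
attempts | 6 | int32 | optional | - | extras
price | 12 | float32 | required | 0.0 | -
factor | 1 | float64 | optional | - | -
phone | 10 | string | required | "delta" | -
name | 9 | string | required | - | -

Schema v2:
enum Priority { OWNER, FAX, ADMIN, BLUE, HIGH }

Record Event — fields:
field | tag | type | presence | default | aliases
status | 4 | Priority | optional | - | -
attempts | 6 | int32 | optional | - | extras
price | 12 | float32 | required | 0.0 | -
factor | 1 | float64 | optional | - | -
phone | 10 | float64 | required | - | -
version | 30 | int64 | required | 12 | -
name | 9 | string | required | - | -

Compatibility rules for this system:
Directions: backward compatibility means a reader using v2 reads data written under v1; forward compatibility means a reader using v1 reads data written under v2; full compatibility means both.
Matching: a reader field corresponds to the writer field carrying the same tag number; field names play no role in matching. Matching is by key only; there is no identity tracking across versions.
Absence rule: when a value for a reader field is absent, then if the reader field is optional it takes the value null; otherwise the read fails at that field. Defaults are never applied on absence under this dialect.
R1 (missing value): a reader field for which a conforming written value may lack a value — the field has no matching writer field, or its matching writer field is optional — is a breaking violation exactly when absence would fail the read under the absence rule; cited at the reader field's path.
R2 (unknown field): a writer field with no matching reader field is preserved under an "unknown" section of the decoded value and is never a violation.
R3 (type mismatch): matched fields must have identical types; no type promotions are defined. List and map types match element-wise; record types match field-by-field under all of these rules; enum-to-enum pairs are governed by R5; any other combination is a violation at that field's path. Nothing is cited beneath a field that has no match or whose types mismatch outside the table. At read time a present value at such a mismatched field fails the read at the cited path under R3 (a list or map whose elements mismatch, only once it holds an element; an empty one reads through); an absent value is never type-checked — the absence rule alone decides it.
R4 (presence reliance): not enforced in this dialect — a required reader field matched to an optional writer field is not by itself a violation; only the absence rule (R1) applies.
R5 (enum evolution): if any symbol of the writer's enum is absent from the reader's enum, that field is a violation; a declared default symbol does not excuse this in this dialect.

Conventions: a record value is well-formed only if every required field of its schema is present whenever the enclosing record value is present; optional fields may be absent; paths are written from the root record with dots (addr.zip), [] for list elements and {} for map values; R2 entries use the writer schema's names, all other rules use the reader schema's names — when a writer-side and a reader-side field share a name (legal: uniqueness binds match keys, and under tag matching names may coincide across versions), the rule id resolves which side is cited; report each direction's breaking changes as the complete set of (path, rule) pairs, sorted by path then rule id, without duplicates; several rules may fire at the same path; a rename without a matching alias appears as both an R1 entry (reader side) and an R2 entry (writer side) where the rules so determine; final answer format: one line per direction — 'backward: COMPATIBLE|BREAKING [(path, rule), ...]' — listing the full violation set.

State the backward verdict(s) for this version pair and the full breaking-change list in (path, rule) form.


each type pair in Event: writer, then reader
backward pass over Event, reader schema v2, writer schema v1:
  status: paired with writer status (Priority -> Priority; writer optional)
  attempts: paired with writer attempts (int32 -> int32; writer optional)
  price: paired with writer price (float32 -> float32; writer required)
  factor: paired with writer factor (float64 -> float64; writer optional)
  phone: paired with writer phone (string -> float64; writer required)
  version: no writer match
  name: paired with writer name (string -> string; writer required)
  R3 fires at phone
  R1 fires at version
  backward on Event therefore BREAKING (2)

backward: BREAKING [(phone, R3), (version, R1)]


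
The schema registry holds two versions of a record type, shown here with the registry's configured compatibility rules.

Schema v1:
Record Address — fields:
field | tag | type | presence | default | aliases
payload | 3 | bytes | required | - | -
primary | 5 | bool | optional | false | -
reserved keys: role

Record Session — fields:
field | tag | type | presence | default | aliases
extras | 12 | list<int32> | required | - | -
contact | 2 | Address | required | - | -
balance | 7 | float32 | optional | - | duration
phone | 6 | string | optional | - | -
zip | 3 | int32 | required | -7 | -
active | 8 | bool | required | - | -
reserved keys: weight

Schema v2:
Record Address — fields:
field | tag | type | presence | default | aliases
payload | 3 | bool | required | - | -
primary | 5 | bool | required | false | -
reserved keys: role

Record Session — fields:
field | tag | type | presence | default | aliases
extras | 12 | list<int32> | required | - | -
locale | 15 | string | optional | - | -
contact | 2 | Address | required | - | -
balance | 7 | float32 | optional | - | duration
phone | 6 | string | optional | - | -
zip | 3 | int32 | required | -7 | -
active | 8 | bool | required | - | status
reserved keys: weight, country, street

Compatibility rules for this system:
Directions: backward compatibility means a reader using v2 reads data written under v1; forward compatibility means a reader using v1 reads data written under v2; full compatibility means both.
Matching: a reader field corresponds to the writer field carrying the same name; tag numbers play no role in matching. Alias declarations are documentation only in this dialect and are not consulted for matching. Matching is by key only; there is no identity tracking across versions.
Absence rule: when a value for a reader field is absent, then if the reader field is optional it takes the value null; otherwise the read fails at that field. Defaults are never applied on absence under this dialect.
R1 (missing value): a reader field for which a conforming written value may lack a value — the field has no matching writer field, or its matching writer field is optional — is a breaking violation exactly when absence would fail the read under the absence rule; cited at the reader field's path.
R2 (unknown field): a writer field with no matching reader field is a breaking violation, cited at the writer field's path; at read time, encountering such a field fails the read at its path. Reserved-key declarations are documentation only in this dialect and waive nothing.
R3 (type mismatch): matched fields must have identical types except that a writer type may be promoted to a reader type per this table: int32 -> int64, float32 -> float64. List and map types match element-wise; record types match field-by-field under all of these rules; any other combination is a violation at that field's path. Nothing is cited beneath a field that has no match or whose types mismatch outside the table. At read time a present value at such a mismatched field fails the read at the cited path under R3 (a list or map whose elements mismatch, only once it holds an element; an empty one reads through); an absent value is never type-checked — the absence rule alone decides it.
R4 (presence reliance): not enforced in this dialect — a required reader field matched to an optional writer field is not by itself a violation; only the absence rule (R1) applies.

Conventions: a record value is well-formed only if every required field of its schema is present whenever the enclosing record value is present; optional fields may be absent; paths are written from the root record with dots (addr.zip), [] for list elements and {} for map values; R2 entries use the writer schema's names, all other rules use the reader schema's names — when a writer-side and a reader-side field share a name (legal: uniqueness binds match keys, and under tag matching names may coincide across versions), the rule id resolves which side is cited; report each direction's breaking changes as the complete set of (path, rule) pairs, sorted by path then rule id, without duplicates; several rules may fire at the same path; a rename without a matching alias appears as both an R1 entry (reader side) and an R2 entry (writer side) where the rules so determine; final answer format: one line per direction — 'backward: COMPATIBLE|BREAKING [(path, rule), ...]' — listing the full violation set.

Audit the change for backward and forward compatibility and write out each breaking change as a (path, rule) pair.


the writer's type comes first in each Session pair
backward analysis of Session with v2 as reader and v1 as writer:
  list<int32> -> list<int32>, writer required: extras aligns to extras
  locale has no writer counterpart
  Address -> Address, writer required: contact aligns to contact
  float32 -> float32, writer optional: balance aligns to balance
  string -> string, writer optional: phone aligns to phone
  int32 -> int32, writer required: zip aligns to zip
  bool -> bool, writer required: active aligns to active
  bytes -> bool, writer required: contact.payload aligns to contact.payload
  bool -> bool, writer optional: contact.primary aligns to contact.primary
  violation R3 at contact.payload
  violation R1 at contact.primary
  => backward verdict for Session: BREAKING, 2 violation(s)
forward analysis of Session with v1 as reader and v2 as writer:
  list<int32> -> list<int32>, writer required: extras aligns to extras
  Address -> Address, writer required: contact aligns to contact
  float32 -> float32, writer optional: balance aligns to balance
  string -> string, writer optional: phone aligns to phone
  int32 -> int32, writer required: zip aligns to zip
  bool -> bool, writer required: active aligns to active
  locale (writer side), unknown to reader
  bool -> bytes, writer required: contact.payload aligns to contact.payload
  bool -> bool, writer required: contact.primary aligns to contact.primary
  violation R3 at contact.payload
  violation R2 at locale
  => forward verdict for Session: BREAKING, 2 violation(s)

backward: BREAKING [(contact.payload, R3), (contact.primary, R1)]; forward: BREAKING [(contact.payload, R3), (locale, R2)]


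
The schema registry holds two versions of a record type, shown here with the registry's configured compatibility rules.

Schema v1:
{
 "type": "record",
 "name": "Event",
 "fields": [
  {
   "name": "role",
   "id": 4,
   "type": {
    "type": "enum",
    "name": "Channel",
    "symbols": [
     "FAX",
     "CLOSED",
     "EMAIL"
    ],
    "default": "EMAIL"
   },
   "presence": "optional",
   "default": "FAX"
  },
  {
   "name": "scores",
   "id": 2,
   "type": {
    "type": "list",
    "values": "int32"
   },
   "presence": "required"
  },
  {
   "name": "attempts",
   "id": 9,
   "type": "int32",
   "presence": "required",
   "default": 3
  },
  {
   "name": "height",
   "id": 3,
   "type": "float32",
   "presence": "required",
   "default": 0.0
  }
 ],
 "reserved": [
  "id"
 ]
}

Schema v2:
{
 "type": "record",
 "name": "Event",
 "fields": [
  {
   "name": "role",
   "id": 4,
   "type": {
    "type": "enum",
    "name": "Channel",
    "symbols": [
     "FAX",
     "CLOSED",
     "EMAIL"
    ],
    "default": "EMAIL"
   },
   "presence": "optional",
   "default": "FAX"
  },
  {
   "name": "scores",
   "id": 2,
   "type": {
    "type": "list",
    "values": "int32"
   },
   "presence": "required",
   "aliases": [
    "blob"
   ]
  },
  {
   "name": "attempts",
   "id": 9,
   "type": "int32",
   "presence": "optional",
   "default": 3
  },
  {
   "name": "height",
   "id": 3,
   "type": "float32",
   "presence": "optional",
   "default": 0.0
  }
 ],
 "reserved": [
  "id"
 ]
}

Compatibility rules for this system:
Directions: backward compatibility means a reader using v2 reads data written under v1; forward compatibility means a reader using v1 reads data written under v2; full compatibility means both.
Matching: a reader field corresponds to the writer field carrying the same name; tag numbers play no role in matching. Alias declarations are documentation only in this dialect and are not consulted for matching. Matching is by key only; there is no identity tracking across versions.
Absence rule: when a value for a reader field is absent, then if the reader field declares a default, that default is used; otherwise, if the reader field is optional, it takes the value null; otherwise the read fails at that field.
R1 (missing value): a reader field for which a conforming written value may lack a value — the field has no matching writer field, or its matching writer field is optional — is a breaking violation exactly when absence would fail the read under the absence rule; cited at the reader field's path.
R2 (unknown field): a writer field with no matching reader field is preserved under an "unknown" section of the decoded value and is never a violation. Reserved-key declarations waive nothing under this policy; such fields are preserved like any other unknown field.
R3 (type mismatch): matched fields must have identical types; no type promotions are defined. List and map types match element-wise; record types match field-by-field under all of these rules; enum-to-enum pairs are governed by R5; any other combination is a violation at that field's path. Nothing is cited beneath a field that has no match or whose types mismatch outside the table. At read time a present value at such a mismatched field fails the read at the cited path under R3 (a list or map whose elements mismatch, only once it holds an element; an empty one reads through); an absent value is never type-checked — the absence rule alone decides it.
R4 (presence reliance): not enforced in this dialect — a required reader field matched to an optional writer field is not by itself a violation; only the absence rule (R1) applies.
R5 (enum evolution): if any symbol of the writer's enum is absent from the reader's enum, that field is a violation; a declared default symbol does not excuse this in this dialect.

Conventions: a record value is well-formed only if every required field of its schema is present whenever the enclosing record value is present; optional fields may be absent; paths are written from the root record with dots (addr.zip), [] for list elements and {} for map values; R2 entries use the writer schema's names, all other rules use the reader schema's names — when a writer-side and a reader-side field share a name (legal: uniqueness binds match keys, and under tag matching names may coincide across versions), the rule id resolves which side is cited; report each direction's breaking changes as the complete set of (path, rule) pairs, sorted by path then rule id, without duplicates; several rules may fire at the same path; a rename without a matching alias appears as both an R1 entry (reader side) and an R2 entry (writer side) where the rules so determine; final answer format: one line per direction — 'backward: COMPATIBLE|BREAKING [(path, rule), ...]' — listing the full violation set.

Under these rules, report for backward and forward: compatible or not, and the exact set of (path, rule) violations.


backward: COMPATIBLE []; forward: COMPATIBLE []

each type pair in Event: writer, then reader
backward on Event — v2 reading data written by v1:
  role: paired with writer role (Channel -> Channel; writer optional)
  scores: paired with writer scores (list<int32> -> list<int32>; writer required)
  attempts: paired with writer attempts (int32 -> int32; writer required)
  height: paired with writer height (float32 -> float32; writer required)
  => no violations; backward on Event: COMPATIBLE
forward on Event — v1 reading data written by v2:
  role: paired with writer role (Channel -> Channel; writer optional)
  scores: paired with writer scores (list<int32> -> list<int32>; writer required)
  attempts: paired with writer attempts (int32 -> int32; writer optional)
  height: paired with writer height (float32 -> float32; writer optional)
  => no violations; forward on Event: COMPATIBLE


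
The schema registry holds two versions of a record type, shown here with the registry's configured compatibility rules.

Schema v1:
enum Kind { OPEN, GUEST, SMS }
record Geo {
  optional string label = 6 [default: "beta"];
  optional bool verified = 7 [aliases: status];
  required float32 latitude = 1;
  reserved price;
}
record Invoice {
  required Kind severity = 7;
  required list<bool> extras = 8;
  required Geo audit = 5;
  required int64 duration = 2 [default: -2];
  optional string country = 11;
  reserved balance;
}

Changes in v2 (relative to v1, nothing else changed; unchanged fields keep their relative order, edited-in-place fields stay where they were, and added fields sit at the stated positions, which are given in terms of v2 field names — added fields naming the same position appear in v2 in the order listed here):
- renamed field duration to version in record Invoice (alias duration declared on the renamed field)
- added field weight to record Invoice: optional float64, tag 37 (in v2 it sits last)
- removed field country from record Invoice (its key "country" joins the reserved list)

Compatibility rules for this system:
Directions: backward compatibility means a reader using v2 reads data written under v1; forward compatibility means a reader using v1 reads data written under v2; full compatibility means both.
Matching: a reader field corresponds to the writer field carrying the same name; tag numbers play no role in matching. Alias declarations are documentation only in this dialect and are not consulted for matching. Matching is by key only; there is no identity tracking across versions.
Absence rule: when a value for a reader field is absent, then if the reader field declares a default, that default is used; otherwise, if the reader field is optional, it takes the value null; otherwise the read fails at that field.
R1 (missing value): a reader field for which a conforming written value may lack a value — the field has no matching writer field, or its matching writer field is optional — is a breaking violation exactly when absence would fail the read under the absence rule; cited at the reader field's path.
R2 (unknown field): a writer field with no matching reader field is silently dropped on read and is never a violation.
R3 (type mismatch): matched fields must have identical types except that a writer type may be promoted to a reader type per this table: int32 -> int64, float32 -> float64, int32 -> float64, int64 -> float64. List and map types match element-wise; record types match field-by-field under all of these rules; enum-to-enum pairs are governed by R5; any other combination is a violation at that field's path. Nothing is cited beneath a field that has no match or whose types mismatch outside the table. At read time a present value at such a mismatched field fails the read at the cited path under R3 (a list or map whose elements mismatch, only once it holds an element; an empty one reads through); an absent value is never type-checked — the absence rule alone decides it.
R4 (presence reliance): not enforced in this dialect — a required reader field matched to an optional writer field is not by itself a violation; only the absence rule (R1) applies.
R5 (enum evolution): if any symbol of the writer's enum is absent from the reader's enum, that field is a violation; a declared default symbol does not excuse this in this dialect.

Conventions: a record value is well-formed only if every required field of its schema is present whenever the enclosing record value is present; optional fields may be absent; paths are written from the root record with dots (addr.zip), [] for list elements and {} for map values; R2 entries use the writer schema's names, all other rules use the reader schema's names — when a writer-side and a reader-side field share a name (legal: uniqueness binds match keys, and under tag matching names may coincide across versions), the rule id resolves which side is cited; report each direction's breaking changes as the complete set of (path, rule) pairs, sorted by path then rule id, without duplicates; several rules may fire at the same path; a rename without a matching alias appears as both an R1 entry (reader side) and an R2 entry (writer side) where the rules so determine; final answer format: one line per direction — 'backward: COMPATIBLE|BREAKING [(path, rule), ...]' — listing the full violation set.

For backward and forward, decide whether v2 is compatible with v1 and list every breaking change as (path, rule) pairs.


backward: COMPATIBLE []; forward: COMPATIBLE []

each type pair in Invoice: writer, then reader
checking backward for Invoice: reader v2 against writer v1:
  severity: Kind -> Kind, writer required; from severity
  extras: list<bool> -> list<bool>, writer required; from extras
  audit: Geo -> Geo, writer required; from audit
  version: no writer match
  weight: no writer match
  duration (writer side), unknown to reader
  country (writer side), unknown to reader
  audit.label: string -> string, writer optional; from audit.label
  audit.verified: bool -> bool, writer optional; from audit.verified
  audit.latitude: float32 -> float32, writer required; from audit.latitude
  => backward verdict for Invoice: COMPATIBLE, no violations
checking forward for Invoice: reader v1 against writer v2:
  severity: Kind -> Kind, writer required; from severity
  extras: list<bool> -> list<bool>, writer required; from extras
  audit: Geo -> Geo, writer required; from audit
  duration: no writer match
  country: no writer match
  version (writer side), unknown to reader
  weight (writer side), unknown to reader
  audit.label: string -> string, writer optional; from audit.label
  audit.verified: bool -> bool, writer optional; from audit.verified
  audit.latitude: float32 -> float32, writer required; from audit.latitude
  => forward verdict for Invoice: COMPATIBLE, no violations
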